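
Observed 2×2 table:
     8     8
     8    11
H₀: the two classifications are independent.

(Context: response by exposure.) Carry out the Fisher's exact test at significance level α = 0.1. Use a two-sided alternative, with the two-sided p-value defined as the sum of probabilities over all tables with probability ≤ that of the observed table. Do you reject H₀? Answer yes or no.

reject H₀: no

Margins: r₁=16, r₂=19, c₁=16, c₂=19, n=35
p_obs = C(16,8)·C(19,8)/C(35,16); sum pmf over tables with pmf ≤ p_obs
p-value (two-sided) = 0.73970
At α=0.1: p ≥ α → fail to reject H₀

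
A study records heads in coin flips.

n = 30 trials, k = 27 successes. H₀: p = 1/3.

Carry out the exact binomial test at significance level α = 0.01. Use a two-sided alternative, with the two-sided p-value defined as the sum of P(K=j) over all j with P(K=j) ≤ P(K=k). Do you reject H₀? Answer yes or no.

reject H₀: yes

Exact binomial: n=30, k=27, p₀=1/3=0.3333
P(X=j) = C(n,j)·p₀^j·(1−p₀)^(n−j); p = Σ P(X=j) over j with P(X=j) ≤ P(X=27)
p-value (two-sided) = 0.00000
At α=0.01: p < α → reject H₀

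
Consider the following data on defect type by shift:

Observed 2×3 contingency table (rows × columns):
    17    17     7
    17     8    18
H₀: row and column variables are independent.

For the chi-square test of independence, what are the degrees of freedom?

degrees of freedom = 2

df = (r−1)(c−1) = (2−1)·(3−1) = 2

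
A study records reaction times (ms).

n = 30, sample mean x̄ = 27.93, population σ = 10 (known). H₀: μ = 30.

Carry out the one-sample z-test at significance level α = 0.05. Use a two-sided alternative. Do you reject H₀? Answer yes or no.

reject H₀: no

SE = σ/√n = 10/√30 = 1.8257
z = (x̄−μ₀)/SE = (27.93−30)/1.8257 = -1.1338
p-value (two-sided) = 0.25688
At α=0.05: p ≥ α → fail to reject H₀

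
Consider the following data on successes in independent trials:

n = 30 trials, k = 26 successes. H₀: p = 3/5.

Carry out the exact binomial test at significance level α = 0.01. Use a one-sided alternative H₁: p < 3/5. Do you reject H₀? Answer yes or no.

Exact binomial: n=30, k=26, p₀=3/5=0.6000
P(X≤26) from Σ C(n,i)·p₀^i·(1−p₀)^(n−i)
p-value (one-sided, H₁ less) = 0.99969
At α=0.01: p ≥ α → fail to reject H₀

reject H₀: no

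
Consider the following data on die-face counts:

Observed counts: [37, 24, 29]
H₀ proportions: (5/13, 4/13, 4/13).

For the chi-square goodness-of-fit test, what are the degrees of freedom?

df = k − 1 = 3 − 1 = 2

degrees of freedom = 2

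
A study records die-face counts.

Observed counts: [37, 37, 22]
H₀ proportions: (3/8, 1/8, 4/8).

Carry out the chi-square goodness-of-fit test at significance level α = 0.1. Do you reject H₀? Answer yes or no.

n = 96; E_i = n·p_i = [36.00, 12.00, 48.00]
χ² = (37−36.00)²/36.00 + (37−12.00)²/12.00 + (22−48.00)²/48.00 = 66.1944
df = 2
p-value (upper-tail) = 0.00000
At α=0.1: p < α → reject H₀

reject H₀: yes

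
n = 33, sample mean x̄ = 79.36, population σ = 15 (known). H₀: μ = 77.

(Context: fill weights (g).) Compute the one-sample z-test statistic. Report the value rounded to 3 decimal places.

SE = σ/√n = 15/√33 = 2.6112
z = (x̄−μ₀)/SE = (79.36−77)/2.6112 = 0.9038

test statistic = 0.904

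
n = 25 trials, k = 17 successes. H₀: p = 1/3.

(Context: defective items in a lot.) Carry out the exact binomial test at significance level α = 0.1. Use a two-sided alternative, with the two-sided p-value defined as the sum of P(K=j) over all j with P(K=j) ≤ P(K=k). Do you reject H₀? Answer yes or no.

Exact binomial: n=25, k=17, p₀=1/3=0.3333
P(X=j) = C(n,j)·p₀^j·(1−p₀)^(n−j); p = Σ P(X=j) over j with P(X=j) ≤ P(X=17)
p-value (two-sided) = 0.00045
At α=0.1: p < α → reject H₀

reject H₀: yes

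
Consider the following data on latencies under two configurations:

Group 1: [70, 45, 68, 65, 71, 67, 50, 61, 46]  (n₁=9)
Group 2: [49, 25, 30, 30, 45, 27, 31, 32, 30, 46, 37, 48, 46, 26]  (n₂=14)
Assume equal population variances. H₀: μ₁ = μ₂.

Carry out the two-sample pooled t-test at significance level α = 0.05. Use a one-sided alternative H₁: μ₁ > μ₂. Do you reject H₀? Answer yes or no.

reject H₀: yes

x̄₁=60.333, s₁=10.488, n₁=9
x̄₂=35.857, s₂=8.969, n₂=14
s_p² = [8·10.488² + 13·8.969²]/21 = 91.7007
SE = √(s_p²·(1/9+1/14)) = 4.0913
t = (60.333−35.857)/4.0913 = 5.9824
df = 21
p-value (one-sided, H₁ greater) = 0.00000
At α=0.05: p < α → reject H₀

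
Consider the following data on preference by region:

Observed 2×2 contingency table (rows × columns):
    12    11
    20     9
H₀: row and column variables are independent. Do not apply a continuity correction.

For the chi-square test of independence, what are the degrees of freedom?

df = (r−1)(c−1) = (2−1)·(2−1) = 1

degrees of freedom = 1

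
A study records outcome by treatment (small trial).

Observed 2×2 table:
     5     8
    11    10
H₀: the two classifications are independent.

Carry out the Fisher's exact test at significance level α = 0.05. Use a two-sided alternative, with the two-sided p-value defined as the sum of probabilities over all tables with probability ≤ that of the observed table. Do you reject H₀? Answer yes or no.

Margins: r₁=13, r₂=21, c₁=16, c₂=18, n=34
p_obs = C(13,5)·C(21,11)/C(34,16); sum pmf over tables with pmf ≤ p_obs
p-value (two-sided) = 0.49652
At α=0.05: p ≥ α → fail to reject H₀

reject H₀: no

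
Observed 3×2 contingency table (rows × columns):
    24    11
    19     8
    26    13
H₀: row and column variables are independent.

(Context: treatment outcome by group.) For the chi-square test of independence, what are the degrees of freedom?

df = (r−1)(c−1) = (3−1)·(2−1) = 2

degrees of freedom = 2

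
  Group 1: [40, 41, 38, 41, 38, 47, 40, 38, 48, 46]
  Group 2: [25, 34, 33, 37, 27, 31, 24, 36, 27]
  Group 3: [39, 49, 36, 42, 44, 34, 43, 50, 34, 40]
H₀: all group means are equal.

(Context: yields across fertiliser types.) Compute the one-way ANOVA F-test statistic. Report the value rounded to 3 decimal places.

Group means [41.70, 30.44, 41.10], grand mean 38.000
SSB = Σnᵢ(x̄ᵢ−x̄)² = 746.778; SSW = ΣΣ(x−x̄ᵢ)² = 609.222
MSB = 746.778/2 = 373.3889; MSW = 609.222/26 = 23.4316
F = MSB/MSW = 15.9353
df = (2, 26)

test statistic = 15.935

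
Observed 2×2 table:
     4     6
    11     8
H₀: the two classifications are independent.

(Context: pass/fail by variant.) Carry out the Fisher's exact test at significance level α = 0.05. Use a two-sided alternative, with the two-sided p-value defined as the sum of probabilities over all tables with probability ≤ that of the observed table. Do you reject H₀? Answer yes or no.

reject H₀: no

Margins: r₁=10, r₂=19, c₁=15, c₂=14, n=29
p_obs = C(10,4)·C(19,11)/C(29,15); sum pmf over tables with pmf ≤ p_obs
p-value (two-sided) = 0.44973
At α=0.05: p ≥ α → fail to reject H₀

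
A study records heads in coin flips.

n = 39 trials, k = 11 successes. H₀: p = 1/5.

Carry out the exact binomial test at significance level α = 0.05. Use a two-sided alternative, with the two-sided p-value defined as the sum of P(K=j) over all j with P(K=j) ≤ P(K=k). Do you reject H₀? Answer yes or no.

Exact binomial: n=39, k=11, p₀=1/5=0.2000
P(X=j) = C(n,j)·p₀^j·(1−p₀)^(n−j); p = Σ P(X=j) over j with P(X=j) ≤ P(X=11)
p-value (two-sided) = 0.22721
At α=0.05: p ≥ α → fail to reject H₀

reject H₀: no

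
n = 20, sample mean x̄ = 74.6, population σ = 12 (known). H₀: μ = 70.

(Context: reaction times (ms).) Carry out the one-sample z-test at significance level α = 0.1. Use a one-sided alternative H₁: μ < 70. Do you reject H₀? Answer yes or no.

SE = σ/√n = 12/√20 = 2.6833
z = (x̄−μ₀)/SE = (74.6−70)/2.6833 = 1.7143
p-value (one-sided, H₁ less) = 0.95676
At α=0.1: p ≥ α → fail to reject H₀

reject H₀: no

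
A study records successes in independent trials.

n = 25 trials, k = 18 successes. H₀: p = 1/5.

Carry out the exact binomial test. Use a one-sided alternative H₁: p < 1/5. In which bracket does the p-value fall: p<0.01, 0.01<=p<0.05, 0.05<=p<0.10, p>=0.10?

p-value bracket: p>=0.10

Exact binomial: n=25, k=18, p₀=1/5=0.2000
P(X≤18) from Σ C(n,i)·p₀^i·(1−p₀)^(n−i)
p-value (one-sided, H₁ less) = 1.00000
→ bracket: p>=0.10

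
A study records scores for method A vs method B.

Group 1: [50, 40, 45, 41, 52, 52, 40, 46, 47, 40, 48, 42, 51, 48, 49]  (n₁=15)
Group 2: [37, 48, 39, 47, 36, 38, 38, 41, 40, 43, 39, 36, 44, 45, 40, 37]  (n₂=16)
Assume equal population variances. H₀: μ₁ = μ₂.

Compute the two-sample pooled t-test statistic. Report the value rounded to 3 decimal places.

test statistic = 3.727

x̄₁=46.067, s₁=4.480, n₁=15
x̄₂=40.500, s₂=3.830, n₂=16
s_p² = [14·4.480² + 15·3.830²]/29 = 17.2736
SE = √(s_p²·(1/15+1/16)) = 1.4937
t = (46.067−40.500)/1.4937 = 3.7267
df = 29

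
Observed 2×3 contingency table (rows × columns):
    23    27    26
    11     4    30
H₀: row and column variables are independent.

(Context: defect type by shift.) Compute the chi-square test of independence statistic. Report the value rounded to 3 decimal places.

Row totals [76, 45], col totals [34, 31, 56], n=121
χ² = (23−21.36)²/21.36 + (27−19.47)²/19.47 + (26−35.17)²/35.17 + (11−12.64)²/12.64 + (4−11.53)²/11.53 + (30−20.83)²/20.83 = 14.6018
df = 2

test statistic = 14.602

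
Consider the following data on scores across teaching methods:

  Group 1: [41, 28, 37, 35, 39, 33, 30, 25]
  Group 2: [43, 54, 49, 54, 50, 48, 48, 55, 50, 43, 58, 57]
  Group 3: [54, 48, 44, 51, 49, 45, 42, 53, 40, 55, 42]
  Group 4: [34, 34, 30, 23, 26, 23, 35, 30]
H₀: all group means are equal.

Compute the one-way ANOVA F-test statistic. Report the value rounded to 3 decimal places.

Group means [33.50, 50.75, 47.55, 29.38], grand mean 41.923
SSB = Σnᵢ(x̄ᵢ−x̄)² = 3109.917; SSW = ΣΣ(x−x̄ᵢ)² = 932.852
MSB = 3109.917/3 = 1036.6390; MSW = 932.852/35 = 26.6529
F = MSB/MSW = 38.8940
df = (3, 35)

test statistic = 38.894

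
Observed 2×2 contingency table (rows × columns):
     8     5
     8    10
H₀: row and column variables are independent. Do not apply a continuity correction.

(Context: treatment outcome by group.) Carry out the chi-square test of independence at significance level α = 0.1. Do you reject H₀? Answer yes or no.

Row totals [13, 18], col totals [16, 15], n=31
χ² = (8−6.71)²/6.71 + (5−6.29)²/6.29 + (8−9.29)²/9.29 + (10−8.71)²/8.71 = 0.8832
df = 1
p-value (upper-tail) = 0.34733
At α=0.1: p ≥ α → fail to reject H₀

reject H₀: no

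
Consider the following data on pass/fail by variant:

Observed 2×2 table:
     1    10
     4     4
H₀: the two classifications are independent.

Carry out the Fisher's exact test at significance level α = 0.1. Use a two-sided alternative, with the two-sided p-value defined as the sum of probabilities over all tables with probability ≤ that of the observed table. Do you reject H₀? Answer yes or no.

reject H₀: no

Margins: r₁=11, r₂=8, c₁=5, c₂=14, n=19
p_obs = C(11,1)·C(8,4)/C(19,5); sum pmf over tables with pmf ≤ p_obs
p-value (two-sided) = 0.11077
At α=0.1: p ≥ α → fail to reject H₀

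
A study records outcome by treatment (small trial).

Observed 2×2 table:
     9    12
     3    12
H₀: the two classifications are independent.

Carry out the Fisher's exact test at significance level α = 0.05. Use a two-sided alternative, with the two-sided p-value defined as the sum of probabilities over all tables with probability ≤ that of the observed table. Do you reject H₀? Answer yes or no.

Margins: r₁=21, r₂=15, c₁=12, c₂=24, n=36
p_obs = C(21,9)·C(15,3)/C(36,12); sum pmf over tables with pmf ≤ p_obs
p-value (two-sided) = 0.28213
At α=0.05: p ≥ α → fail to reject H₀

reject H₀: no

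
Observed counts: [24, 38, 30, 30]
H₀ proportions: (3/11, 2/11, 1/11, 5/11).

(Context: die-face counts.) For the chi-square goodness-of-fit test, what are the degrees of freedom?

degrees of freedom = 3

df = k − 1 = 4 − 1 = 3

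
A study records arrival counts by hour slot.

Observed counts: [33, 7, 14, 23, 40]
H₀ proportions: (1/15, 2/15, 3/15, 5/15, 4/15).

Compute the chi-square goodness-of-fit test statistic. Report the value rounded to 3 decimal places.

test statistic = 98.979

n = 117; E_i = n·p_i = [7.80, 15.60, 23.40, 39.00, 31.20]
χ² = (33−7.80)²/7.80 + (7−15.60)²/15.60 + (14−23.40)²/23.40 + (23−39.00)²/39.00 + (40−31.20)²/31.20 = 98.9786
df = 4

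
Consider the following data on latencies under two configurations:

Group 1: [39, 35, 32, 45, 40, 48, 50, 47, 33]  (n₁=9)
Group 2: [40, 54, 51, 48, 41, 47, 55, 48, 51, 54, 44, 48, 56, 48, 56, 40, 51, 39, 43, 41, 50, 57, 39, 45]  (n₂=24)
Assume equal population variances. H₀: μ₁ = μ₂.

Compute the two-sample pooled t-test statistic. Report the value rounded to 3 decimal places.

test statistic = -2.815

x̄₁=41.000, s₁=6.782, n₁=9
x̄₂=47.750, s₂=5.892, n₂=24
s_p² = [8·6.782² + 23·5.892²]/31 = 37.6290
SE = √(s_p²·(1/9+1/24)) = 2.3977
t = (41.000−47.750)/2.3977 = -2.8152
df = 31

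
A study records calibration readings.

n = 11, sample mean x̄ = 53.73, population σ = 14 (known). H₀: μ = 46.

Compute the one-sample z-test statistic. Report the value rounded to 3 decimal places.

SE = σ/√n = 14/√11 = 4.2212
z = (x̄−μ₀)/SE = (53.73−46)/4.2212 = 1.8313

test statistic = 1.831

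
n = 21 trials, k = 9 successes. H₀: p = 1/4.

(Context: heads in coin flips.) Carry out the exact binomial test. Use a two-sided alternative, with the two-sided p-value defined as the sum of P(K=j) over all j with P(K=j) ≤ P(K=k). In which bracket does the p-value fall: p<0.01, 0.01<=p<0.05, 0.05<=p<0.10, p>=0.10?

p-value bracket: 0.05<=p<0.10

Exact binomial: n=21, k=9, p₀=1/4=0.2500
P(X=j) = C(n,j)·p₀^j·(1−p₀)^(n−j); p = Σ P(X=j) over j with P(X=j) ≤ P(X=9)
p-value (two-sided) = 0.07517
→ bracket: 0.05<=p<0.10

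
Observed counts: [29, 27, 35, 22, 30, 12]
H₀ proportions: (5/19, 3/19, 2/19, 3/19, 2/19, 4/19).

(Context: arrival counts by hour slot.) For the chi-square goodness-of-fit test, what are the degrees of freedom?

degrees of freedom = 5

df = k − 1 = 6 − 1 = 5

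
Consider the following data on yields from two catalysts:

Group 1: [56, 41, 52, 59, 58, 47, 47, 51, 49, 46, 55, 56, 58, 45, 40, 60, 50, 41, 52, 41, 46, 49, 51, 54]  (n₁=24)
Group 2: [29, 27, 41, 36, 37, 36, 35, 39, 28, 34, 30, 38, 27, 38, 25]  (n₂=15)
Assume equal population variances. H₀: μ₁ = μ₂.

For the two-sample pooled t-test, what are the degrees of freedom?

df = n₁ + n₂ − 2 = 24 + 15 − 2 = 37

degrees of freedom = 37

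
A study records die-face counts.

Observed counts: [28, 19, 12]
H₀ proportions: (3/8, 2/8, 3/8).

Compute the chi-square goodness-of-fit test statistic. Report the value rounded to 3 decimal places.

n = 59; E_i = n·p_i = [22.12, 14.75, 22.12]
χ² = (28−22.12)²/22.12 + (19−14.75)²/14.75 + (12−22.12)²/22.12 = 7.4181
df = 2

test statistic = 7.418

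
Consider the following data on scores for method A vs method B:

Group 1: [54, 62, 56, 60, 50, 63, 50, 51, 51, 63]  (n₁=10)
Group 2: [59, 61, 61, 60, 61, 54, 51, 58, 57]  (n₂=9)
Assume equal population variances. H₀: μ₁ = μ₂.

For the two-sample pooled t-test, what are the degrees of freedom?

df = n₁ + n₂ − 2 = 10 + 9 − 2 = 17

degrees of freedom = 17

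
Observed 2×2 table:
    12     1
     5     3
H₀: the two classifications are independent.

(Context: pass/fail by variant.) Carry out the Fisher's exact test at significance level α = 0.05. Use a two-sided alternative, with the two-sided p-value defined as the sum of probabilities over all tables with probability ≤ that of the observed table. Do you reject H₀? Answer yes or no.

reject H₀: no

Margins: r₁=13, r₂=8, c₁=17, c₂=4, n=21
p_obs = C(13,12)·C(8,5)/C(21,17); sum pmf over tables with pmf ≤ p_obs
p-value (two-sided) = 0.25280
At α=0.05: p ≥ α → fail to reject H₀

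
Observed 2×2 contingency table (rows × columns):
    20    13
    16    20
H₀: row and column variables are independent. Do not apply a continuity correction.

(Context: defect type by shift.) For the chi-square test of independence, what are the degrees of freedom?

df = (r−1)(c−1) = (2−1)·(2−1) = 1

degrees of freedom = 1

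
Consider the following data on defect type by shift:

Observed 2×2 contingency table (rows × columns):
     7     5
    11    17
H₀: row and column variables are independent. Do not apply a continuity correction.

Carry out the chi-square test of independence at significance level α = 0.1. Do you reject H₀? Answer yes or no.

reject H₀: no

Row totals [12, 28], col totals [18, 22], n=40
χ² = (7−5.40)²/5.40 + (5−6.60)²/6.60 + (11−12.60)²/12.60 + (17−15.40)²/15.40 = 1.2314
df = 1
p-value (upper-tail) = 0.26714
At α=0.1: p ≥ α → fail to reject H₀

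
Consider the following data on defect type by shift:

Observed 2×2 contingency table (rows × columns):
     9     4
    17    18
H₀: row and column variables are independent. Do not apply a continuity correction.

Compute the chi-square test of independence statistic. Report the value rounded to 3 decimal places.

test statistic = 1.630

Row totals [13, 35], col totals [26, 22], n=48
χ² = (9−7.04)²/7.04 + (4−5.96)²/5.96 + (17−18.96)²/18.96 + (18−16.04)²/16.04 = 1.6296
df = 1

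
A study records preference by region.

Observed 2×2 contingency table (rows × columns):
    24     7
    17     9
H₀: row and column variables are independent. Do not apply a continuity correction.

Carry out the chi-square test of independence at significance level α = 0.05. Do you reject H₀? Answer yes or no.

reject H₀: no

Row totals [31, 26], col totals [41, 16], n=57
χ² = (24−22.30)²/22.30 + (7−8.70)²/8.70 + (17−18.70)²/18.70 + (9−7.30)²/7.30 = 1.0143
df = 1
p-value (upper-tail) = 0.31387
At α=0.05: p ≥ α → fail to reject H₀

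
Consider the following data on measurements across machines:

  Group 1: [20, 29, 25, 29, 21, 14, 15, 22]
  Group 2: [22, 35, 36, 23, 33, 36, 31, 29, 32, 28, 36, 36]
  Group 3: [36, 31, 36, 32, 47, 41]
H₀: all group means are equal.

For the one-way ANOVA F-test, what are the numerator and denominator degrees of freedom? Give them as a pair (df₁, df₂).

degrees of freedom = [2, 23]

k = 3 groups, N = 26 total
df = (k−1, N−k) = (3−1, 26−3) = (2, 23)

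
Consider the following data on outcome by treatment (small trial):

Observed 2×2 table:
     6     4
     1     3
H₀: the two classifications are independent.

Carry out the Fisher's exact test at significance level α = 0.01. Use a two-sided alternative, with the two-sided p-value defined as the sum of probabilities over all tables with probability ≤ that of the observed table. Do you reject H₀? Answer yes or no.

reject H₀: no

Margins: r₁=10, r₂=4, c₁=7, c₂=7, n=14
p_obs = C(10,6)·C(4,1)/C(14,7); sum pmf over tables with pmf ≤ p_obs
p-value (two-sided) = 0.55944
At α=0.01: p ≥ α → fail to reject H₀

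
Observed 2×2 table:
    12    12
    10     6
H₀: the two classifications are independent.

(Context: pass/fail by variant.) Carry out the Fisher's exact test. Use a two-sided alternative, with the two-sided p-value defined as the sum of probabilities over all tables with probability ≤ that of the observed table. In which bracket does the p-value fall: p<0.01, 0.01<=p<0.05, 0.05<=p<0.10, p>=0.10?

Margins: r₁=24, r₂=16, c₁=22, c₂=18, n=40
p_obs = C(24,12)·C(16,10)/C(40,22); sum pmf over tables with pmf ≤ p_obs
p-value (two-sided) = 0.52551
→ bracket: p>=0.10

p-value bracket: p>=0.10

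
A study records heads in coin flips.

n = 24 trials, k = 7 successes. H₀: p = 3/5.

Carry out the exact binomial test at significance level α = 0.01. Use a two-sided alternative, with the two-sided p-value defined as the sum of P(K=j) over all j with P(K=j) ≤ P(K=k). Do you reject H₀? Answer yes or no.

Exact binomial: n=24, k=7, p₀=3/5=0.6000
P(X=j) = C(n,j)·p₀^j·(1−p₀)^(n−j); p = Σ P(X=j) over j with P(X=j) ≤ P(X=7)
p-value (two-sided) = 0.00287
At α=0.01: p < α → reject H₀

reject H₀: yes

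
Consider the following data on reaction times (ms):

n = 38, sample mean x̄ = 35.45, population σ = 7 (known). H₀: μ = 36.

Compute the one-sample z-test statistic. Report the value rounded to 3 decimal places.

SE = σ/√n = 7/√38 = 1.1355
z = (x̄−μ₀)/SE = (35.45−36)/1.1355 = -0.4843

test statistic = -0.484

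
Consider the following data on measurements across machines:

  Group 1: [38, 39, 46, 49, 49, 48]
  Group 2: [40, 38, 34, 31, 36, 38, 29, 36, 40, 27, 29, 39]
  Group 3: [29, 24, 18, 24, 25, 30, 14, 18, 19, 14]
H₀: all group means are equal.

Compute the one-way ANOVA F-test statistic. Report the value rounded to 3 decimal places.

test statistic = 41.199

Group means [44.83, 34.75, 21.50], grand mean 32.179
SSB = Σnᵢ(x̄ᵢ−x̄)² = 2180.524; SSW = ΣΣ(x−x̄ᵢ)² = 661.583
MSB = 2180.524/2 = 1090.2619; MSW = 661.583/25 = 26.4633
F = MSB/MSW = 41.1990
df = (2, 25)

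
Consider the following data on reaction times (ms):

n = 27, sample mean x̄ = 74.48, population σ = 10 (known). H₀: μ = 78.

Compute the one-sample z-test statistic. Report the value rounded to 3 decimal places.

SE = σ/√n = 10/√27 = 1.9245
z = (x̄−μ₀)/SE = (74.48−78)/1.9245 = -1.8290

test statistic = -1.829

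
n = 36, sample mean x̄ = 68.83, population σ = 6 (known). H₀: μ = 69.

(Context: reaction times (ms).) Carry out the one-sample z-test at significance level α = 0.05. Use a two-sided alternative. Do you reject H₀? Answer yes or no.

reject H₀: no

SE = σ/√n = 6/√36 = 1.0000
z = (x̄−μ₀)/SE = (68.83−69)/1.0000 = -0.1700
p-value (two-sided) = 0.86501
At α=0.05: p ≥ α → fail to reject H₀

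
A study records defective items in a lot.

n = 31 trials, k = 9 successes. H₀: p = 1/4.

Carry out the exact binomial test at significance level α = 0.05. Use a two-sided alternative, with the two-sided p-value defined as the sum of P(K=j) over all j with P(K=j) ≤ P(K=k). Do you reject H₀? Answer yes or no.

Exact binomial: n=31, k=9, p₀=1/4=0.2500
P(X=j) = C(n,j)·p₀^j·(1−p₀)^(n−j); p = Σ P(X=j) over j with P(X=j) ≤ P(X=9)
p-value (two-sided) = 0.67792
At α=0.05: p ≥ α → fail to reject H₀

reject H₀: no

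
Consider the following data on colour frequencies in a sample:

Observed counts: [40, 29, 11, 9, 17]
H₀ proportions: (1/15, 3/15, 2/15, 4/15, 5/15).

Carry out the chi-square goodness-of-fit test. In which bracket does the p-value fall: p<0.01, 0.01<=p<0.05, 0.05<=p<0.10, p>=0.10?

p-value bracket: p<0.01

n = 106; E_i = n·p_i = [7.07, 21.20, 14.13, 28.27, 35.33]
χ² = (40−7.07)²/7.07 + (29−21.20)²/21.20 + (11−14.13)²/14.13 + (9−28.27)²/28.27 + (17−35.33)²/35.33 = 179.6910
df = 4
p-value (upper-tail) = 0.00000
→ bracket: p<0.01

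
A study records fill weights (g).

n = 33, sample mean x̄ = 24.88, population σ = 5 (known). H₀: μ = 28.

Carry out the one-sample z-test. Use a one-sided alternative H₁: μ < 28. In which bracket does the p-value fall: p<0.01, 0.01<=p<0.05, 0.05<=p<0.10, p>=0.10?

SE = σ/√n = 5/√33 = 0.8704
z = (x̄−μ₀)/SE = (24.88−28)/0.8704 = -3.5846
p-value (one-sided, H₁ less) = 0.00017
→ bracket: p<0.01

p-value bracket: p<0.01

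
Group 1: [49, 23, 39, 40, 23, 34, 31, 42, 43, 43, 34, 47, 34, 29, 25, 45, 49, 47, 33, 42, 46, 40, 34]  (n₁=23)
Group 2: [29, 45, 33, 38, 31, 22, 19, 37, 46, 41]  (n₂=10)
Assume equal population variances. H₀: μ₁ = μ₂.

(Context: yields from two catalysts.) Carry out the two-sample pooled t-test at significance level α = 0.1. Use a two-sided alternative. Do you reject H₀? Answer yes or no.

reject H₀: no

x̄₁=37.913, s₁=8.107, n₁=23
x̄₂=34.100, s₂=9.085, n₂=10
s_p² = [22·8.107² + 9·9.085²]/31 = 70.6041
SE = √(s_p²·(1/23+1/10)) = 3.1828
t = (37.913−34.100)/3.1828 = 1.1980
df = 31
p-value (two-sided) = 0.23999
At α=0.1: p ≥ α → fail to reject H₀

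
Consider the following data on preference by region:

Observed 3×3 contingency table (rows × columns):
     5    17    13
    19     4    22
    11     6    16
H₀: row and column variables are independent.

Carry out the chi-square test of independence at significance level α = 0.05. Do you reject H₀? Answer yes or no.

Row totals [35, 45, 33], col totals [35, 27, 51], n=113
χ² = (5−10.84)²/10.84 + (17−8.36)²/8.36 + (13−15.80)²/15.80 + (19−13.94)²/13.94 + (4−10.75)²/10.75 + (22−20.31)²/20.31 + (11−10.22)²/10.22 + (6−7.88)²/7.88 + (16−14.89)²/14.89 = 19.3738
df = 4
p-value (upper-tail) = 0.00066
At α=0.05: p < α → reject H₀

reject H₀: yes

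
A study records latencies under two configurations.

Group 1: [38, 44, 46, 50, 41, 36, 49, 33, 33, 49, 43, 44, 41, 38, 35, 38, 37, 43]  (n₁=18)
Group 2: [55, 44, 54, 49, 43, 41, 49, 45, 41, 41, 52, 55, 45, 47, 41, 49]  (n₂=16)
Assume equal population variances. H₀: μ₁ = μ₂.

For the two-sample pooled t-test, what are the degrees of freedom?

degrees of freedom = 32

df = n₁ + n₂ − 2 = 18 + 16 − 2 = 32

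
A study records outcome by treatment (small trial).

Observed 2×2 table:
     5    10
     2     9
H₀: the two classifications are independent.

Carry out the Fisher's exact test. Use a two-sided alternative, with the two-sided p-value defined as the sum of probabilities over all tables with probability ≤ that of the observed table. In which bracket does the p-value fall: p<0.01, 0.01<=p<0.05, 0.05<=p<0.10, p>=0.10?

Margins: r₁=15, r₂=11, c₁=7, c₂=19, n=26
p_obs = C(15,5)·C(11,2)/C(26,7); sum pmf over tables with pmf ≤ p_obs
p-value (two-sided) = 0.65761
→ bracket: p>=0.10

p-value bracket: p>=0.10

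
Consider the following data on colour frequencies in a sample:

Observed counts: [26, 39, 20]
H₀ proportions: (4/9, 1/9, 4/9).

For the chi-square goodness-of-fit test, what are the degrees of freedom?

df = k − 1 = 3 − 1 = 2

degrees of freedom = 2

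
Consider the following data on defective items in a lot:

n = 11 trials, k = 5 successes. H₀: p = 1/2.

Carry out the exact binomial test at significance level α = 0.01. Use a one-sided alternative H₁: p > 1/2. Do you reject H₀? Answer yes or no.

Exact binomial: n=11, k=5, p₀=1/2=0.5000
P(X≥5) from Σ C(n,i)·p₀^i·(1−p₀)^(n−i)
p-value (one-sided, H₁ greater) = 0.72559
At α=0.01: p ≥ α → fail to reject H₀

reject H₀: no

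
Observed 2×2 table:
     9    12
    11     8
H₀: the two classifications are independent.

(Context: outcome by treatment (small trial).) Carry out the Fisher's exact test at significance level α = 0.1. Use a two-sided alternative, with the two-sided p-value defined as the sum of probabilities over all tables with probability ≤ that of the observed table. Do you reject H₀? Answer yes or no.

reject H₀: no

Margins: r₁=21, r₂=19, c₁=20, c₂=20, n=40
p_obs = C(21,9)·C(19,11)/C(40,20); sum pmf over tables with pmf ≤ p_obs
p-value (two-sided) = 0.52725
At α=0.1: p ≥ α → fail to reject H₀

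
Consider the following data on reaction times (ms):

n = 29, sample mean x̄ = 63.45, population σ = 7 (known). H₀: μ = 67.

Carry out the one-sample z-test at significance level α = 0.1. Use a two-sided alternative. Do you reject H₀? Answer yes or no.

reject H₀: yes

SE = σ/√n = 7/√29 = 1.2999
z = (x̄−μ₀)/SE = (63.45−67)/1.2999 = -2.7310
p-value (two-sided) = 0.00631
At α=0.1: p < α → reject H₀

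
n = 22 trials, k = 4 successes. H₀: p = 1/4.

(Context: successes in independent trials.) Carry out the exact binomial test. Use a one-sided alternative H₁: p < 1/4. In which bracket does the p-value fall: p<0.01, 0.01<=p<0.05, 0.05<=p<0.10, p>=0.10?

p-value bracket: p>=0.10

Exact binomial: n=22, k=4, p₀=1/4=0.2500
P(X≤4) from Σ C(n,i)·p₀^i·(1−p₀)^(n−i)
p-value (one-sided, H₁ less) = 0.32349
→ bracket: p>=0.10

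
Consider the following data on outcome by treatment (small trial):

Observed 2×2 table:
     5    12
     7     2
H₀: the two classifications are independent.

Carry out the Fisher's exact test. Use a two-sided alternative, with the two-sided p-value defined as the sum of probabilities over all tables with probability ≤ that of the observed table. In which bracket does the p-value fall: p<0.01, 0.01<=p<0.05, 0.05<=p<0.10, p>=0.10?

Margins: r₁=17, r₂=9, c₁=12, c₂=14, n=26
p_obs = C(17,5)·C(9,7)/C(26,12); sum pmf over tables with pmf ≤ p_obs
p-value (two-sided) = 0.03753
→ bracket: 0.01<=p<0.05

p-value bracket: 0.01<=p<0.05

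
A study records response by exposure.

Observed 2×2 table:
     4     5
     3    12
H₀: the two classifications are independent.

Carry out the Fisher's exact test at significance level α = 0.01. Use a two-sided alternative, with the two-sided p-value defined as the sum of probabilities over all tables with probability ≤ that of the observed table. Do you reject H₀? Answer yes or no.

Margins: r₁=9, r₂=15, c₁=7, c₂=17, n=24
p_obs = C(9,4)·C(15,3)/C(24,7); sum pmf over tables with pmf ≤ p_obs
p-value (two-sided) = 0.35636
At α=0.01: p ≥ α → fail to reject H₀

reject H₀: no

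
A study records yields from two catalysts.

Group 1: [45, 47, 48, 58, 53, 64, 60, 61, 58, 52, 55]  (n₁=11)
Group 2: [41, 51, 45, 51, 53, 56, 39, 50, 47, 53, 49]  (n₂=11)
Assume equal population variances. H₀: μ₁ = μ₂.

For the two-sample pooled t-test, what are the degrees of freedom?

degrees of freedom = 20

df = n₁ + n₂ − 2 = 11 + 11 − 2 = 20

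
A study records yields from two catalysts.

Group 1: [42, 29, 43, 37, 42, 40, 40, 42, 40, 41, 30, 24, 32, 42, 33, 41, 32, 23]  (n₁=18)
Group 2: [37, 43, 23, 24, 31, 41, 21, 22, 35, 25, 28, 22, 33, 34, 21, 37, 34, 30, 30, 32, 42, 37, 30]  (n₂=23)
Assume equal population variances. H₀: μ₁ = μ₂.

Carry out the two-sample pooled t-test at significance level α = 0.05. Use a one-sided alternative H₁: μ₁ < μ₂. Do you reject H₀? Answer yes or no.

reject H₀: no

x̄₁=36.278, s₁=6.551, n₁=18
x̄₂=30.957, s₂=6.859, n₂=23
s_p² = [17·6.551² + 22·6.859²]/39 = 45.2453
SE = √(s_p²·(1/18+1/23)) = 2.1168
t = (36.278−30.957)/2.1168 = 2.5138
df = 39
p-value (one-sided, H₁ less) = 0.99191
At α=0.05: p ≥ α → fail to reject H₀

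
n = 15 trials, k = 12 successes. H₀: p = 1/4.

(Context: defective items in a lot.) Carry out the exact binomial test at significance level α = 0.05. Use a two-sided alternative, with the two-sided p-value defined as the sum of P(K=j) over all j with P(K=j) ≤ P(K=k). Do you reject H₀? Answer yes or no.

reject H₀: yes

Exact binomial: n=15, k=12, p₀=1/4=0.2500
P(X=j) = C(n,j)·p₀^j·(1−p₀)^(n−j); p = Σ P(X=j) over j with P(X=j) ≤ P(X=12)
p-value (two-sided) = 0.00001
At α=0.05: p < α → reject H₀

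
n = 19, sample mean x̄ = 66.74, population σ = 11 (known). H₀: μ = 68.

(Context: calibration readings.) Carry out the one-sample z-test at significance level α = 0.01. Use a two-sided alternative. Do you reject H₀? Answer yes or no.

SE = σ/√n = 11/√19 = 2.5236
z = (x̄−μ₀)/SE = (66.74−68)/2.5236 = -0.4993
p-value (two-sided) = 0.61757
At α=0.01: p ≥ α → fail to reject H₀

reject H₀: no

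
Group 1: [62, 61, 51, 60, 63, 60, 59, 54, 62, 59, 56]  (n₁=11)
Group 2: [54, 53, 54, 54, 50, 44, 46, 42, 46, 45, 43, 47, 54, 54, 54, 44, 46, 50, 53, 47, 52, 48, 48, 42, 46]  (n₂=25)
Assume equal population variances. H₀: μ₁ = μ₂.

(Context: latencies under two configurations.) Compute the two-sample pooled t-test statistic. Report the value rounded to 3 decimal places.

x̄₁=58.818, s₁=3.710, n₁=11
x̄₂=48.640, s₂=4.261, n₂=25
s_p² = [10·3.710² + 24·4.261²]/34 = 16.8646
SE = √(s_p²·(1/11+1/25)) = 1.4858
t = (58.818−48.640)/1.4858 = 6.8501
df = 34

test statistic = 6.850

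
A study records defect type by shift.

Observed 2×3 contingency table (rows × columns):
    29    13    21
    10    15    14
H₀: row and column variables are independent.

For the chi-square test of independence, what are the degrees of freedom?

degrees of freedom = 2

df = (r−1)(c−1) = (2−1)·(3−1) = 2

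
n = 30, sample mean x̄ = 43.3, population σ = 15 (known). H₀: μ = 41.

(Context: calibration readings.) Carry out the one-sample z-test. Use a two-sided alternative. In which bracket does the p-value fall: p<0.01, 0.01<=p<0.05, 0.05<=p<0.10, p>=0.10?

SE = σ/√n = 15/√30 = 2.7386
z = (x̄−μ₀)/SE = (43.3−41)/2.7386 = 0.8398
p-value (two-sided) = 0.40100
→ bracket: p>=0.10

p-value bracket: p>=0.10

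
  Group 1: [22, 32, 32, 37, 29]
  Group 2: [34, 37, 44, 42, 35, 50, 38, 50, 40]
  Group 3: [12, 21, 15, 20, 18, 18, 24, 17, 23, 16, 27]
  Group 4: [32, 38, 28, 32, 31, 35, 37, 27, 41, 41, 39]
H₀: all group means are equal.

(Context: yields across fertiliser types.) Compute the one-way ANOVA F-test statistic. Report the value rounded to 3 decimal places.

test statistic = 33.051

Group means [30.40, 41.11, 19.18, 34.64], grand mean 30.944
SSB = Σnᵢ(x̄ᵢ−x̄)² = 2603.618; SSW = ΣΣ(x−x̄ᵢ)² = 840.271
MSB = 2603.618/3 = 867.8727; MSW = 840.271/32 = 26.2585
F = MSB/MSW = 33.0512
df = (3, 32)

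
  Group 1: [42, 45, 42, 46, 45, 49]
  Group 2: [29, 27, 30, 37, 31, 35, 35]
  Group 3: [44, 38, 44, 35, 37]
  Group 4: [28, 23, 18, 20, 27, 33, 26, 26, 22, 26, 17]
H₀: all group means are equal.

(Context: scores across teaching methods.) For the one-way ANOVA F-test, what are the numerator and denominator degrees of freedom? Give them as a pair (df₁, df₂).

degrees of freedom = [3, 25]

k = 4 groups, N = 29 total
df = (k−1, N−k) = (4−1, 29−4) = (3, 25)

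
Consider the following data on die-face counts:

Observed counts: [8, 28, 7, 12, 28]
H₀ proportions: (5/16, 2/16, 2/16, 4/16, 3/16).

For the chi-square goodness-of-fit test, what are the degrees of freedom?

df = k − 1 = 5 − 1 = 4

degrees of freedom = 4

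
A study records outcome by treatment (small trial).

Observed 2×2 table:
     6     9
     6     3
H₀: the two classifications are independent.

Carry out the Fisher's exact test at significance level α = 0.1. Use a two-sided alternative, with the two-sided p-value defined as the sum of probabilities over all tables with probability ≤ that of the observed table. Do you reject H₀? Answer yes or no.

Margins: r₁=15, r₂=9, c₁=12, c₂=12, n=24
p_obs = C(15,6)·C(9,6)/C(24,12); sum pmf over tables with pmf ≤ p_obs
p-value (two-sided) = 0.40032
At α=0.1: p ≥ α → fail to reject H₀

reject H₀: no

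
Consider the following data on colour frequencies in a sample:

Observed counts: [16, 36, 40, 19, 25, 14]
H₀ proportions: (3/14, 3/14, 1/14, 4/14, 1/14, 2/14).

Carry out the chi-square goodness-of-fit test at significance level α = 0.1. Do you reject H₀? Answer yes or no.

reject H₀: yes

n = 150; E_i = n·p_i = [32.14, 32.14, 10.71, 42.86, 10.71, 21.43]
χ² = (16−32.14)²/32.14 + (36−32.14)²/32.14 + (40−10.71)²/10.71 + (19−42.86)²/42.86 + (25−10.71)²/10.71 + (14−21.43)²/21.43 = 123.5211
df = 5
p-value (upper-tail) = 0.00000
At α=0.1: p < α → reject H₀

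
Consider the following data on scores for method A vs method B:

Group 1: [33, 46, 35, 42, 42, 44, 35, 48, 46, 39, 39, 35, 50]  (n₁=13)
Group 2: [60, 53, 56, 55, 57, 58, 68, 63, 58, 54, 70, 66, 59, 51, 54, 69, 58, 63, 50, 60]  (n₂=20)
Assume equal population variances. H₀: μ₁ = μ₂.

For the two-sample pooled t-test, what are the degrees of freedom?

degrees of freedom = 31

df = n₁ + n₂ − 2 = 13 + 20 − 2 = 31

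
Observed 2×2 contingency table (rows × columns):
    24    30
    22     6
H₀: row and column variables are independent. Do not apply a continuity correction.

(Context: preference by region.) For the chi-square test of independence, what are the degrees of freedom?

degrees of freedom = 1

df = (r−1)(c−1) = (2−1)·(2−1) = 1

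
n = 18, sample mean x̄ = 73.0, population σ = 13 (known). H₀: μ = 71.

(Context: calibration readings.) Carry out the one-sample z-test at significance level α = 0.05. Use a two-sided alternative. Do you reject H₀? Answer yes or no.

SE = σ/√n = 13/√18 = 3.0641
z = (x̄−μ₀)/SE = (73.0−71)/3.0641 = 0.6527
p-value (two-sided) = 0.51394
At α=0.05: p ≥ α → fail to reject H₀

reject H₀: no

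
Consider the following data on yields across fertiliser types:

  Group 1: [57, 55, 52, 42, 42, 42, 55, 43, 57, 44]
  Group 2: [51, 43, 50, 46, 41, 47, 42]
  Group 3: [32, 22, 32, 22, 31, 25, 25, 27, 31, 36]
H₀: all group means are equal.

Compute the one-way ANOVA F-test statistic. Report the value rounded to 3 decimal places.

test statistic = 40.160

Group means [48.90, 45.71, 28.30], grand mean 40.444
SSB = Σnᵢ(x̄ᵢ−x̄)² = 2384.238; SSW = ΣΣ(x−x̄ᵢ)² = 712.429
MSB = 2384.238/2 = 1192.1190; MSW = 712.429/24 = 29.6845
F = MSB/MSW = 40.1596
df = (2, 24)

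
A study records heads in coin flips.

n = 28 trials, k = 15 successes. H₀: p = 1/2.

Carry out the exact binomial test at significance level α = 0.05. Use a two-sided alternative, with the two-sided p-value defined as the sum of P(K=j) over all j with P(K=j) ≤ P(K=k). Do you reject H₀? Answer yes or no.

Exact binomial: n=28, k=15, p₀=1/2=0.5000
P(X=j) = C(n,j)·p₀^j·(1−p₀)^(n−j); p = Σ P(X=j) over j with P(X=j) ≤ P(X=15)
p-value (two-sided) = 0.85055
At α=0.05: p ≥ α → fail to reject H₀

reject H₀: no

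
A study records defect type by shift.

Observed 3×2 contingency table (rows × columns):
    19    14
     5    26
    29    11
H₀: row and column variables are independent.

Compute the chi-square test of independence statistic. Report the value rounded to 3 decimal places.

Row totals [33, 31, 40], col totals [53, 51], n=104
χ² = (19−16.82)²/16.82 + (14−16.18)²/16.18 + (5−15.80)²/15.80 + (26−15.20)²/15.20 + (29−20.38)²/20.38 + (11−19.62)²/19.62 = 23.0534
df = 2

test statistic = 23.053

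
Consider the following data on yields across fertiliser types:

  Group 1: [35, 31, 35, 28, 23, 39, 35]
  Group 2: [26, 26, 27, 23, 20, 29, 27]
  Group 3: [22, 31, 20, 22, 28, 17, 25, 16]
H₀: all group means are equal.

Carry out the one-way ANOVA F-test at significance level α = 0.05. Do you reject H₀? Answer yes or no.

reject H₀: yes

Group means [32.29, 25.43, 22.62], grand mean 26.591
SSB = Σnᵢ(x̄ᵢ−x̄)² = 362.300; SSW = ΣΣ(x−x̄ᵢ)² = 415.018
MSB = 362.300/2 = 181.1502; MSW = 415.018/19 = 21.8430
F = MSB/MSW = 8.2933
df = (2, 19)
p-value (upper-tail) = 0.00258
At α=0.05: p < α → reject H₀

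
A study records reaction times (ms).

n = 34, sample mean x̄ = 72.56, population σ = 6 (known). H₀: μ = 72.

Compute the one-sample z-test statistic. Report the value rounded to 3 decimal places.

test statistic = 0.544

SE = σ/√n = 6/√34 = 1.0290
z = (x̄−μ₀)/SE = (72.56−72)/1.0290 = 0.5442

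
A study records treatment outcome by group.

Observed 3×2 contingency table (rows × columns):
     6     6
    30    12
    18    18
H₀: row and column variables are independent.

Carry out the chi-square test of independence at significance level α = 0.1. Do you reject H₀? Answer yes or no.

reject H₀: no

Row totals [12, 42, 36], col totals [54, 36], n=90
χ² = (6−7.20)²/7.20 + (6−4.80)²/4.80 + (30−25.20)²/25.20 + (12−16.80)²/16.80 + (18−21.60)²/21.60 + (18−14.40)²/14.40 = 4.2857
df = 2
p-value (upper-tail) = 0.11732
At α=0.1: p ≥ α → fail to reject H₀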